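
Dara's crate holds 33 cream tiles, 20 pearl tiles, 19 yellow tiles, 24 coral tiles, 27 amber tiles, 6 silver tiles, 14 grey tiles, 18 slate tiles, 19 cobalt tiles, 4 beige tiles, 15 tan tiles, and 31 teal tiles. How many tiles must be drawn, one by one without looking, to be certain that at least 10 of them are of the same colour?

101

Pigeonhole: the 12 colours are the holes; the tiles drawn are the pigeons.
To avoid 10 of any one colour, the worst case takes at most 9 of each colour, or every tile of a colour that has fewer than 9.
That gives 9 + 9 + 9 + 9 + 9 + 6 + 9 + 9 + 9 + 4 + 9 + 9 = 100 tiles with no colour reaching 10.
The next tile forces some colour to 10, so 100 + 1 = 101.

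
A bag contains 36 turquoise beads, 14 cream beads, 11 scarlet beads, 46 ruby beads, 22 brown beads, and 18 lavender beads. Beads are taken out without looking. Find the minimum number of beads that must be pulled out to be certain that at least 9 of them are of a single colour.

An adversary could hand out at most 8 beads per colour: 8 + 8 + 8 + 8 + 8 + 8 = 48 beads and still no colour has 9.
One more bead lands in a colour already at 8, so 49 draws are enough and 48 are not.

49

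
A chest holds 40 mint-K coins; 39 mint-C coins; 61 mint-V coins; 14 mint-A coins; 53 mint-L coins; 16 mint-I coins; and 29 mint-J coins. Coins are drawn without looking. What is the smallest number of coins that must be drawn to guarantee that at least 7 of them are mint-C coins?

In the worst case for collecting mint-C coins, every non-mint-C coin comes out first.
There are 40 + 61 + 14 + 53 + 16 + 29 = 213 non-mint-C coins altogether.
After those, each further coin must be mint-C, so 213 + 7 = 220 draws guarantee 7 mint-C coins.

220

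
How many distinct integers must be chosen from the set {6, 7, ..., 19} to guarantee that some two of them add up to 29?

Group the elements by complementary pair {x, 29−x}: {10,19}, {11,18}, {12,17}, …, giving 5 two-element pairs and 4 integers whose partner 29−x falls outside [6,19].
Treating each of those 9 groups as a pigeonhole, one can pick one integer per group — 9 integers — with no two summing to 29.
The 10th integer lands in an occupied pair, forcing a sum of 29.

10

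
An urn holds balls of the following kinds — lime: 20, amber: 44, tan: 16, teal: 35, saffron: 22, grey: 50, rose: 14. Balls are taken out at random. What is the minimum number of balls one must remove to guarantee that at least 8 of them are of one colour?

50

The 7 colours are the holes; the balls drawn are the pigeons.
To avoid 8 of any one colour, the worst case takes at most 7 of each colour.
That gives 7 + 7 + 7 + 7 + 7 + 7 + 7 = 49 balls with no colour reaching 8.
The next ball forces some colour to 8, so 49 + 1 = 50.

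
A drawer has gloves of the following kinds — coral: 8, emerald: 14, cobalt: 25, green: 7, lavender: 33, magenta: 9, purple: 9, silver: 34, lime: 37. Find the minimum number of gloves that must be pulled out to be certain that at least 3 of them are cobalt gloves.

154

In the worst case for collecting cobalt gloves, every non-cobalt glove comes out first.
There are 8 + 14 + 7 + 33 + 9 + 9 + 34 + 37 = 151 non-cobalt gloves altogether.
After those, each further glove must be cobalt, so 151 + 3 = 154 draws guarantee 3 cobalt gloves.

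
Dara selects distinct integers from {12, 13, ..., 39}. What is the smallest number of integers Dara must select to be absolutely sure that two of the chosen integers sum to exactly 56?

Group the elements by complementary pair {x, 56−x}: {17,39}, {18,38}, {19,37}, …, giving 11 two-element pairs; the single value 28 (it cannot pair with itself since the integers are distinct); and 5 integers whose partner 56−x falls outside [12,39].
By pigeonhole, treating each of those 17 groups as a pigeonhole, one can pick one integer per group — 17 integers — with no two summing to 56.
The 18th integer lands in an occupied pair, forcing a sum of 56.

18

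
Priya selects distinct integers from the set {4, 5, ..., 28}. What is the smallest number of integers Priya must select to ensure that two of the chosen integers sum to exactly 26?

Two chosen integers sum to 26 exactly when both halves of some pair {x, 26−x} with 4 ≤ x ≤ 26−x ≤ 22 are chosen — 9 such pairs.
The remaining 7 elements (those with no distinct partner in range) can never complete a 26-sum, so the worst case takes all of them and one from each pair: 7 + 9 = 16.
By the pigeonhole principle, the 17th integer has to be the second member of some pair, so 16 + 1 = 17.

17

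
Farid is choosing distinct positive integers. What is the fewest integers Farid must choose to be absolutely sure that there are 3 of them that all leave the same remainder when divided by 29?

59

The 29 residue classes mod 29 are the pigeonholes.
With 58 integers one could put 2 in each residue class and have no class reach 3.
The 59th integer pushes some class to 3, so 29·2 + 1 = 59.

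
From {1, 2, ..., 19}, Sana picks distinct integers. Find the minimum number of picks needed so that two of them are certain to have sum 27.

Two chosen integers sum to 27 exactly when both halves of some pair {x, 27−x} with 8 ≤ x ≤ 27−x ≤ 19 are chosen — 6 such pairs.
The remaining 7 elements (those with no distinct partner in range) can never complete a 27-sum, so the worst case takes all of them and one from each pair: 7 + 6 = 13.
By pigeonhole, the 14th integer has to be the second member of some pair, so 13 + 1 = 14.

14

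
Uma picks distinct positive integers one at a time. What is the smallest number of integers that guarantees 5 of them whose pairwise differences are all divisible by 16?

65

Integers whose pairwise differences are multiples of 16 are exactly those sharing a remainder mod 16. The 16 residue classes mod 16 are the pigeonholes.
With 64 integers one could put 4 in each residue class and have no class reach 5.
The 65th integer pushes some class to 5, so 16·4 + 1 = 65.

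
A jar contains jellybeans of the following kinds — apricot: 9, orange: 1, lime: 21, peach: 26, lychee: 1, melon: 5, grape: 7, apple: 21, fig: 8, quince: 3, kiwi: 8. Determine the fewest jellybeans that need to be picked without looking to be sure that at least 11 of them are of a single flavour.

By the pigeonhole principle, the 11 flavours are the holes; the jellybeans drawn are the pigeons.
To avoid 11 of any one flavour, the worst case takes at most 10 of each flavour, or every jellybean of a flavour that has fewer than 10.
That gives 9 + 1 + 10 + 10 + 1 + 5 + 7 + 10 + 8 + 3 + 8 = 72 jellybeans with no flavour reaching 11.
The next jellybean forces some flavour to 11, so 72 + 1 = 73.

73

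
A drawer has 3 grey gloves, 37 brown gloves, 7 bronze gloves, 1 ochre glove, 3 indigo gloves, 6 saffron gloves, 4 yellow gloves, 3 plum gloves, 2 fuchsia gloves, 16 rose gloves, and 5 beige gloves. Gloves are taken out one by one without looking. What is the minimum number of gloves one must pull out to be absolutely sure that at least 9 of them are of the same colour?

By the pigeonhole principle, put each drawn glove into a box by colour. The largest draw with every box below 9 takes min(count, 8) from each colour; colours with fewer than 8 contribute all they have.
Σ min(cᵢ, 8) = 3 + 8 + 7 + 1 + 3 + 6 + 4 + 3 + 2 + 8 + 5 = 50.
Draw number 50 + 1 = 51 must push one box to 9.

51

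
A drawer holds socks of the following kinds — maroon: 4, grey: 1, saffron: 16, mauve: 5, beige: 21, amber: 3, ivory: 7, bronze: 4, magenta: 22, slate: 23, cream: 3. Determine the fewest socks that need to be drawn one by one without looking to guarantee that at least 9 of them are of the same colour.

60

Put each drawn sock into a box by colour. The largest draw with every box below 9 takes min(count, 8) from each colour; colours with fewer than 8 contribute all they have.
Σ min(cᵢ, 8) = 4 + 1 + 8 + 5 + 8 + 3 + 7 + 4 + 8 + 8 + 3 = 59.
Draw number 59 + 1 = 60 must push one box to 9.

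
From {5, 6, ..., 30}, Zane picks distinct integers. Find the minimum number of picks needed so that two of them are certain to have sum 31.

16

Two chosen integers sum to 31 exactly when both halves of some pair {x, 31−x} with 5 ≤ x ≤ 31−x ≤ 26 are chosen — 11 such pairs.
The remaining 4 elements (those with no distinct partner in range) can never complete a 31-sum, so the worst case takes all of them and one from each pair: 4 + 11 = 15.
By pigeonhole, the 16th integer has to be the second member of some pair, so 15 + 1 = 16.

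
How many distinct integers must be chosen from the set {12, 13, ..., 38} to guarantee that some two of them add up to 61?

20

Group the elements by complementary pair {x, 61−x}: {23,38}, {24,37}, {25,36}, …, giving 8 two-element pairs and 11 integers whose partner 61−x falls outside [12,38].
By pigeonhole, treating each of those 19 groups as a pigeonhole, one can pick one integer per group — 19 integers — with no two summing to 61.
The 20th integer lands in an occupied pair, forcing a sum of 61.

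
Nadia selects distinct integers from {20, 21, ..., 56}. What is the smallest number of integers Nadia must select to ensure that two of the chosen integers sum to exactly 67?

A set avoiding the sum 67 can contain at most one of each pair {x, 67−x}, plus the 9 elements whose complement lies outside the range.
The integers 34, …, 56 (23 of them) are such a set: any two sum to at least 34+35 = 69 > 67.
Pigeonhole: any 24th integer completes one of the 14 pairs, so 24 choices force a sum of 67.

24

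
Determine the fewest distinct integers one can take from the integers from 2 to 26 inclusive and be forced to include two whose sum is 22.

17

Group the elements by complementary pair {x, 22−x}: {2,20}, {3,19}, {4,18}, …, giving 9 two-element pairs, the single value 11 (it cannot pair with itself since the integers are distinct), and 6 integers whose partner 22−x falls outside [2,26].
Treating each of those 16 groups as a pigeonhole, one can pick one integer per group — 16 integers — with no two summing to 22.
The 17th integer lands in an occupied pair, forcing a sum of 22.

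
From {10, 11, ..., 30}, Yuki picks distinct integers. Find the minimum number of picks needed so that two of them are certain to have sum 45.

14

Group the elements by complementary pair {x, 45−x}: {15,30}, {16,29}, {17,28}, …, giving 8 two-element pairs and 5 integers whose partner 45−x falls outside [10,30].
Pigeonhole: treating each of those 13 groups as a pigeonhole, one can pick one integer per group — 13 integers — with no two summing to 45.
The 14th integer lands in an occupied pair, forcing a sum of 45.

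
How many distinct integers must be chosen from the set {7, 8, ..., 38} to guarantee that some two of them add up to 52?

21

Two chosen integers sum to 52 exactly when both halves of some pair {x, 52−x} with 14 ≤ x ≤ 52−x ≤ 38 are chosen — 12 such pairs.
The remaining 8 elements (those with no distinct partner in range) can never complete a 52-sum, so the worst case takes all of them and one from each pair: 8 + 12 = 20.
Pigeonhole: the 21st integer has to be the second member of some pair, so 20 + 1 = 21.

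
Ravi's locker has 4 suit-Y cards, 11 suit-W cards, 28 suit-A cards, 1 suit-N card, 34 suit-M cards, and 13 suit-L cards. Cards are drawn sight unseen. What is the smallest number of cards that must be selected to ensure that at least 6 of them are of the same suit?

26

An adversary could hand out at most 5 cards per suit (suit-Y, suit-N run out sooner): 4 + 5 + 5 + 1 + 5 + 5 = 25 cards and still no suit has 6.
By the pigeonhole principle, one more card lands in a suit already at 5, so 26 draws are enough and 25 are not.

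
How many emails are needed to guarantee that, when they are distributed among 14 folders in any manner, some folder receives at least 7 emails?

With 84 emails one could put exactly 6 in each of the 14 folders, and no folder would reach 7.
Pigeonhole: one more email must land in a folder that already has 6, giving it 7.
So 14 × 6 + 1 = 85 emails are required.

85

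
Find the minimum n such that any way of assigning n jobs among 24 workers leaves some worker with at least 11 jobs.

With 240 jobs one could put exactly 10 in each of the 24 workers, and no worker would reach 11.
One more job must land in a worker that already has 10, giving it 11.
So 24 × 10 + 1 = 241 jobs are required.

241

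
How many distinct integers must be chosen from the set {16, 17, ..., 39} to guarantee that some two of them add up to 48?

A set avoiding the sum 48 can contain at most one of each pair {x, 48−x}, plus the 8 elements whose complement lies outside the range or equal to its own complement.
The integers 24, …, 39 (16 of them) are such a set: any two sum to at least 24+25 = 49 > 48.
Pigeonhole: any 17th integer completes one of the 8 pairs, so 17 choices force a sum of 48.

17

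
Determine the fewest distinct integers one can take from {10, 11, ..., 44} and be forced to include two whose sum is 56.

20

A set avoiding the sum 56 can contain at most one of each pair {x, 56−x}, plus the 3 elements whose complement lies outside the range or equal to its own complement.
The integers 10, …, 28 (19 of them) are such a set: any two sum to at least 10+11 = 21 and at most 27+28 = 55 < 56.
Any 20th integer completes one of the 16 pairs, so 20 choices force a sum of 56.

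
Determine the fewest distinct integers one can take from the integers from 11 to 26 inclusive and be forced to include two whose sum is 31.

12

Group the elements by complementary pair {x, 31−x}: {11,20}, {12,19}, {13,18}, …, giving 5 two-element pairs and 6 integers whose partner 31−x falls outside [11,26].
By pigeonhole, treating each of those 11 groups as a pigeonhole, one can pick one integer per group — 11 integers — with no two summing to 31.
The 12th integer lands in an occupied pair, forcing a sum of 31.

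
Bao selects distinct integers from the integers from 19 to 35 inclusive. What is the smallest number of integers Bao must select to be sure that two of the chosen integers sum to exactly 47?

13

A set avoiding the sum 47 can contain at most one of each pair {x, 47−x}, plus the 7 elements whose complement lies outside the range.
The integers 24, …, 35 (12 of them) are such a set: any two sum to at least 24+25 = 49 > 47.
By the pigeonhole principle, any 13th integer completes one of the 5 pairs, so 13 choices force a sum of 47.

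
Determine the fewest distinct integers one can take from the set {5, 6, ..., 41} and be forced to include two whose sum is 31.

A set avoiding the sum 31 can contain at most one of each pair {x, 31−x}, plus the 15 elements whose complement lies outside the range.
The integers 16, …, 41 (26 of them) are such a set: any two sum to at least 16+17 = 33 > 31.
Any 27th integer completes one of the 11 pairs, so 27 choices force a sum of 31.

27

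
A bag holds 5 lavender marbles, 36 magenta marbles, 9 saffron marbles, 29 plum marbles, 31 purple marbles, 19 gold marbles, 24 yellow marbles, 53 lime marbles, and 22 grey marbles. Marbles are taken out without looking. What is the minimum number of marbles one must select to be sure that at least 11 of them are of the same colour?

85

The 9 colours are the holes; the marbles drawn are the pigeons.
To avoid 11 of any one colour, the worst case takes at most 10 of each colour, or every marble of a colour that has fewer than 10.
That gives 5 + 10 + 9 + 10 + 10 + 10 + 10 + 10 + 10 = 84 marbles with no colour reaching 11.
The next marble forces some colour to 11, so 84 + 1 = 85.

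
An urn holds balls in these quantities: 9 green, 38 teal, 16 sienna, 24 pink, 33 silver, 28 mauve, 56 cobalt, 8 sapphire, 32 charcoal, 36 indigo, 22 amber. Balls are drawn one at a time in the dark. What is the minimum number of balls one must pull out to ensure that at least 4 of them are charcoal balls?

274

In the worst case for collecting charcoal balls, every non-charcoal ball comes out first.
There are 9 + 38 + 16 + 24 + 33 + 28 + 56 + 8 + 36 + 22 = 270 non-charcoal balls altogether.
After those, each further ball must be charcoal, so 270 + 4 = 274 draws guarantee 4 charcoal balls.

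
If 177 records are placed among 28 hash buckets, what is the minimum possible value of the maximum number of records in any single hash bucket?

The 28 hash buckets are the holes and the 177 records are the pigeons.
If every hash bucket held at most 6 records, the total would be at most 28 × 6 = 168, which is less than 177.
So some hash bucket holds at least ⌈177/28⌉ = 7 records.

7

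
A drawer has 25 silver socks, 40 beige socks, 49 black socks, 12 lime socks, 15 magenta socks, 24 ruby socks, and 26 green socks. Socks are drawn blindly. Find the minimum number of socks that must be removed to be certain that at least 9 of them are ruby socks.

176

In the worst case for collecting ruby socks, every non-ruby sock comes out first.
There are 25 + 40 + 49 + 12 + 15 + 26 = 167 non-ruby socks altogether.
After those, each further sock must be ruby, so 167 + 9 = 176 draws guarantee 9 ruby socks.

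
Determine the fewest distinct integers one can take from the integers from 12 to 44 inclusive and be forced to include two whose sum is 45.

23

Two chosen integers sum to 45 exactly when both halves of some pair {x, 45−x} with 12 ≤ x ≤ 45−x ≤ 33 are chosen — 11 such pairs.
The remaining 11 elements (those with no distinct partner in range) can never complete a 45-sum, so the worst case takes all of them and one from each pair: 11 + 11 = 22.
The 23rd integer has to be the second member of some pair, so 22 + 1 = 23.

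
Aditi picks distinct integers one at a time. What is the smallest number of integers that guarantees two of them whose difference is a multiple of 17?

18

Integers whose pairwise differences are multiples of 17 are exactly those sharing a remainder mod 17. The 17 residue classes mod 17 are the pigeonholes.
With 17 integers one could put 1 in each residue class and have no class reach 2.
The 18th integer pushes some class to 2, so 17·1 + 1 = 18.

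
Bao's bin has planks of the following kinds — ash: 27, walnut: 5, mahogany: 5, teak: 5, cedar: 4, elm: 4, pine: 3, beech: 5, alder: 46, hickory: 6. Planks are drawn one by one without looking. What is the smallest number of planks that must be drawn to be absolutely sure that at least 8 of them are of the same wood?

Pigeonhole: the 10 woods are the holes; the planks drawn are the pigeons.
To avoid 8 of any one wood, the worst case takes at most 7 of each wood, or every plank of a wood that has fewer than 7.
That gives 7 + 5 + 5 + 5 + 4 + 4 + 3 + 5 + 7 + 6 = 51 planks with no wood reaching 8.
The next plank forces some wood to 8, so 51 + 1 = 52.

52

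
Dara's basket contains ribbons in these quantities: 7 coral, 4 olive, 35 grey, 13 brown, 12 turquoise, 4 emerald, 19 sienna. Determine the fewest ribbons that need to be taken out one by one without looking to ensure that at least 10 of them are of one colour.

52

An adversary could hand out at most 9 ribbons per colour (coral, olive, emerald run out sooner): 7 + 4 + 9 + 9 + 9 + 4 + 9 = 51 ribbons and still no colour has 10.
One more ribbon lands in a colour already at 9, so 52 draws are enough and 51 are not.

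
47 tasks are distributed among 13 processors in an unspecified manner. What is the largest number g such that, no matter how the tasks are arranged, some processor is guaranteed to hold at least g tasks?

The 13 processors are the holes and the 47 tasks are the pigeons.
If every processor held at most 3 tasks, the total would be at most 13 × 3 = 39, which is less than 47.
So some processor holds at least ⌈47/13⌉ = 4 tasks.

4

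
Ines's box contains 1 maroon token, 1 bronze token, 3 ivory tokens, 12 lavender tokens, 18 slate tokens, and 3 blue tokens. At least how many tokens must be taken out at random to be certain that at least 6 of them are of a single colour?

19

By the pigeonhole principle, put each drawn token into a box by colour. The largest draw with every box below 6 takes min(count, 5) from each colour; colours with fewer than 5 contribute all they have.
Σ min(cᵢ, 5) = 1 + 1 + 3 + 5 + 5 + 3 = 18.
Draw number 18 + 1 = 19 must push one box to 6.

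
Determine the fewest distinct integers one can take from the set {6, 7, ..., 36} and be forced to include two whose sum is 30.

Two chosen integers sum to 30 exactly when both halves of some pair {x, 30−x} with 6 ≤ x ≤ 30−x ≤ 24 are chosen — 9 such pairs.
The remaining 13 elements (those with no distinct partner in range) can never complete a 30-sum, so the worst case takes all of them and one from each pair: 13 + 9 = 22.
Pigeonhole: the 23rd integer has to be the second member of some pair, so 22 + 1 = 23.

23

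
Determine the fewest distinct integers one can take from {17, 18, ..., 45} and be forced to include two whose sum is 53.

20

Two chosen integers sum to 53 exactly when both halves of some pair {x, 53−x} with 17 ≤ x ≤ 53−x ≤ 36 are chosen — 10 such pairs.
The remaining 9 elements (those with no distinct partner in range) can never complete a 53-sum, so the worst case takes all of them and one from each pair: 9 + 10 = 19.
The 20th integer has to be the second member of some pair, so 19 + 1 = 20.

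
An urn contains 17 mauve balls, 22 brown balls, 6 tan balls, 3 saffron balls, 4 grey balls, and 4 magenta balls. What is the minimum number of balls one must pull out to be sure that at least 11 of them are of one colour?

38

Pigeonhole: the 6 colours are the holes; the balls drawn are the pigeons.
To avoid 11 of any one colour, the worst case takes at most 10 of each colour, or every ball of a colour that has fewer than 10.
That gives 10 + 10 + 6 + 3 + 4 + 4 = 37 balls with no colour reaching 11.
The next ball forces some colour to 11, so 37 + 1 = 38.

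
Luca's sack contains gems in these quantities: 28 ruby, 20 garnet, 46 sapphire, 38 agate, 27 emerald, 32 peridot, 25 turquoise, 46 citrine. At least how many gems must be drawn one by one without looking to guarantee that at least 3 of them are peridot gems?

In the worst case for collecting peridot gems, every non-peridot gem comes out first.
There are 28 + 20 + 46 + 38 + 27 + 25 + 46 = 230 non-peridot gems altogether.
After those, each further gem must be peridot, so 230 + 3 = 233 draws guarantee 3 peridot gems.

233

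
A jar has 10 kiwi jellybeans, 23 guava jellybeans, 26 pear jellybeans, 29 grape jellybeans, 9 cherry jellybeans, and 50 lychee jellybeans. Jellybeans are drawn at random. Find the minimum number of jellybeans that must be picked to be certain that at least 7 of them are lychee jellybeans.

104

In the worst case for collecting lychee jellybeans, every non-lychee jellybean comes out first.
There are 10 + 23 + 26 + 29 + 9 = 97 non-lychee jellybeans altogether.
After those, each further jellybean must be lychee, so 97 + 7 = 104 draws guarantee 7 lychee jellybeans.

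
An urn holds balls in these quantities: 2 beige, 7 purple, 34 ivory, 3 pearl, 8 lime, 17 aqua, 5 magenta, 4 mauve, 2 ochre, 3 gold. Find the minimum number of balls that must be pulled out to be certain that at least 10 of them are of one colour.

The 10 colours are the holes; the balls drawn are the pigeons.
To avoid 10 of any one colour, the worst case takes at most 9 of each colour, or every ball of a colour that has fewer than 9.
That gives 2 + 7 + 9 + 3 + 8 + 9 + 5 + 4 + 2 + 3 = 52 balls with no colour reaching 10.
The next ball forces some colour to 10, so 52 + 1 = 53.

53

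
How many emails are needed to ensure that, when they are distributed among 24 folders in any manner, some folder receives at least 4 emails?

73

With 72 emails one could put exactly 3 in each of the 24 folders, and no folder would reach 4.
One more email must land in a folder that already has 3, giving it 4.
So 24 × 3 + 1 = 73 emails are required.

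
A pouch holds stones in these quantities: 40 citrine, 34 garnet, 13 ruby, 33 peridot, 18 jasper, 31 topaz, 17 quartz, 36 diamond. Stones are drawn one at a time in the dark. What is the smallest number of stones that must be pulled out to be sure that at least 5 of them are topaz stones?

196

In the worst case for collecting topaz stones, every non-topaz stone comes out first.
There are 40 + 34 + 13 + 33 + 18 + 17 + 36 = 191 non-topaz stones altogether.
After those, each further stone must be topaz, so 191 + 5 = 196 draws guarantee 5 topaz stones.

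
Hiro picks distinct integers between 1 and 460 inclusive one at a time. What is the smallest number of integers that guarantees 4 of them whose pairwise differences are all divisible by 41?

124

Integers whose pairwise differences are multiples of 41 are exactly those sharing a remainder mod 41. The 41 residue classes mod 41 are the pigeonholes.
With 123 integers one could put 3 in each residue class and have no class reach 4.
The 124th integer pushes some class to 4, so 41·3 + 1 = 124.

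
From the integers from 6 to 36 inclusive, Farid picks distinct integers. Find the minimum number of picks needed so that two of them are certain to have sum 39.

Group the elements by complementary pair {x, 39−x}: {6,33}, {7,32}, {8,31}, …, giving 14 two-element pairs and 3 integers whose partner 39−x falls outside [6,36].
By pigeonhole, treating each of those 17 groups as a pigeonhole, one can pick one integer per group — 17 integers — with no two summing to 39.
The 18th integer lands in an occupied pair, forcing a sum of 39.

18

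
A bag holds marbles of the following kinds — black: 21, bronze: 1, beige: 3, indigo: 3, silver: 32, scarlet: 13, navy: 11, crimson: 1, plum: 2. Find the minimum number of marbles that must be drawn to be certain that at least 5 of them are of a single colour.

27

Pigeonhole: the 9 colours are the holes; the marbles drawn are the pigeons.
To avoid 5 of any one colour, the worst case takes at most 4 of each colour, or every marble of a colour that has fewer than 4.
That gives 4 + 1 + 3 + 3 + 4 + 4 + 4 + 1 + 2 = 26 marbles with no colour reaching 5.
The next marble forces some colour to 5, so 26 + 1 = 27.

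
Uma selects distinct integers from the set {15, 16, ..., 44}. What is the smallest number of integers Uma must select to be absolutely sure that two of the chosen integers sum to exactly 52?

20

Group the elements by complementary pair {x, 52−x}: {15,37}, {16,36}, {17,35}, …, giving 11 two-element pairs, the single value 26 (it cannot pair with itself since the integers are distinct), and 7 integers whose partner 52−x falls outside [15,44].
By the pigeonhole principle, treating each of those 19 groups as a pigeonhole, one can pick one integer per group — 19 integers — with no two summing to 52.
The 20th integer lands in an occupied pair, forcing a sum of 52.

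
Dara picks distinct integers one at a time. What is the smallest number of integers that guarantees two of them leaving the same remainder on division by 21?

22

The 21 residue classes mod 21 are the pigeonholes.
With 21 integers one could put 1 in each residue class and have no class reach 2.
The 22nd integer pushes some class to 2, so 21·1 + 1 = 22.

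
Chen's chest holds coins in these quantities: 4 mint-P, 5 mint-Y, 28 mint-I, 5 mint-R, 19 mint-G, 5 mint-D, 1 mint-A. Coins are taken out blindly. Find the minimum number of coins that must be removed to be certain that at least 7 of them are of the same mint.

33

Put each drawn coin into a box by mint. The largest draw with every box below 7 takes min(count, 6) from each mint; mints with fewer than 6 contribute all they have.
Σ min(cᵢ, 6) = 4 + 5 + 6 + 5 + 6 + 5 + 1 = 32.
Draw number 32 + 1 = 33 must push one box to 7.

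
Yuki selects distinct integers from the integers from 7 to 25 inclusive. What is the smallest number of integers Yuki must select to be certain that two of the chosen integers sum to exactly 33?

11

Two chosen integers sum to 33 exactly when both halves of some pair {x, 33−x} with 8 ≤ x ≤ 33−x ≤ 25 are chosen — 9 such pairs.
The remaining 1 element (those with no distinct partner in range) can never complete a 33-sum, so the worst case takes all of them and one from each pair: 1 + 9 = 10.
The 11th integer has to be the second member of some pair, so 10 + 1 = 11.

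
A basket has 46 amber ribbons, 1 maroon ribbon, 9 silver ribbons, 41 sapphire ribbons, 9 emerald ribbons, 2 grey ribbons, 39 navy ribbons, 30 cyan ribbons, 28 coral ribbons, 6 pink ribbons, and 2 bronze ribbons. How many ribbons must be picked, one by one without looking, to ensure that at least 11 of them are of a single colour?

The 11 colours are the holes; the ribbons drawn are the pigeons.
To avoid 11 of any one colour, the worst case takes at most 10 of each colour, or every ribbon of a colour that has fewer than 10.
That gives 10 + 1 + 9 + 10 + 9 + 2 + 10 + 10 + 10 + 6 + 2 = 79 ribbons with no colour reaching 11.
The next ribbon forces some colour to 11, so 79 + 1 = 80.

80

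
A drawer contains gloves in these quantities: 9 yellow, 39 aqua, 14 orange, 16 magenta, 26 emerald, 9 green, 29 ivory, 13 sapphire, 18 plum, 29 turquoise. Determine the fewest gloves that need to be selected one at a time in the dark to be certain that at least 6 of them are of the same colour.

51

An adversary could hand out at most 5 gloves per colour: 5 + 5 + 5 + 5 + 5 + 5 + 5 + 5 + 5 + 5 = 50 gloves and still no colour has 6.
One more glove lands in a colour already at 5, so 51 draws are enough and 50 are not.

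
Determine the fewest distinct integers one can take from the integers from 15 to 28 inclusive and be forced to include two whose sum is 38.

11

Group the elements by complementary pair {x, 38−x}: {15,23}, {16,22}, {17,21}, …, giving 4 two-element pairs, the single value 19 (it cannot pair with itself since the integers are distinct), and 5 integers whose partner 38−x falls outside [15,28].
Treating each of those 10 groups as a pigeonhole, one can pick one integer per group — 10 integers — with no two summing to 38.
The 11th integer lands in an occupied pair, forcing a sum of 38.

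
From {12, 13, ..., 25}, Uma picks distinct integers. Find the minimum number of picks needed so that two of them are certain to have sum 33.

A set avoiding the sum 33 can contain at most one of each pair {x, 33−x}, plus the 4 elements whose complement lies outside the range.
The integers 17, …, 25 (9 of them) are such a set: any two sum to at least 17+18 = 35 > 33.
Any 10th integer completes one of the 5 pairs, so 10 choices force a sum of 33.

10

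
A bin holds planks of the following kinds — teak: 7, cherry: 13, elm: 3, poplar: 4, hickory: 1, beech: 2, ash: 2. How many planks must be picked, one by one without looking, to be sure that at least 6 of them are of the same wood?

23

The 7 woods are the holes; the planks drawn are the pigeons.
To avoid 6 of any one wood, the worst case takes at most 5 of each wood, or every plank of a wood that has fewer than 5.
That gives 5 + 5 + 3 + 4 + 1 + 2 + 2 = 22 planks with no wood reaching 6.
The next plank forces some wood to 6, so 22 + 1 = 23.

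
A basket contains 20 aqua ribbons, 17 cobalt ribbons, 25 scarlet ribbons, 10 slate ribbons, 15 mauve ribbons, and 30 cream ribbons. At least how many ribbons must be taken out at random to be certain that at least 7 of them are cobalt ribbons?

In the worst case for collecting cobalt ribbons, every non-cobalt ribbon comes out first.
There are 20 + 25 + 10 + 15 + 30 = 100 non-cobalt ribbons altogether.
After those, each further ribbon must be cobalt, so 100 + 7 = 107 draws guarantee 7 cobalt ribbons.

107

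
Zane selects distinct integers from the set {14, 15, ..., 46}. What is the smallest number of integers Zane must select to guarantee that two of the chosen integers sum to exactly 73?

24

A set avoiding the sum 73 can contain at most one of each pair {x, 73−x}, plus the 13 elements whose complement lies outside the range.
The integers 14, …, 36 (23 of them) are such a set: any two sum to at least 14+15 = 29 and at most 35+36 = 71 < 73.
Any 24th integer completes one of the 10 pairs, so 24 choices force a sum of 73.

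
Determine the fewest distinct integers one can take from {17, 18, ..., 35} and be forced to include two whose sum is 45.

14

Two chosen integers sum to 45 exactly when both halves of some pair {x, 45−x} with 17 ≤ x ≤ 45−x ≤ 28 are chosen — 6 such pairs.
The remaining 7 elements (those with no distinct partner in range) can never complete a 45-sum, so the worst case takes all of them and one from each pair: 7 + 6 = 13.
Pigeonhole: the 14th integer has to be the second member of some pair, so 13 + 1 = 14.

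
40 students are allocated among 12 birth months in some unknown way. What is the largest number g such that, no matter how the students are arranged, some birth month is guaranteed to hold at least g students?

4

Pigeonhole: the 12 birth months are the holes and the 40 students are the pigeons.
If every birth month held at most 3 students, the total would be at most 12 × 3 = 36, which is less than 40.
So some birth month holds at least ⌈40/12⌉ = 4 students.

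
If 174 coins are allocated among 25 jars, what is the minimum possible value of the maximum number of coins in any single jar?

7

By pigeonhole, the 25 jars are the holes and the 174 coins are the pigeons.
If every jar held at most 6 coins, the total would be at most 25 × 6 = 150, which is less than 174.
So some jar holds at least ⌈174/25⌉ = 7 coins.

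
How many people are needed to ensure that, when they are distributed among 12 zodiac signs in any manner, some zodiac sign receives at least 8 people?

85

With 84 people one could put exactly 7 in each of the 12 zodiac signs, and no zodiac sign would reach 8.
One more person must land in a zodiac sign that already has 7, giving it 8.
So 12 × 7 + 1 = 85 people are required.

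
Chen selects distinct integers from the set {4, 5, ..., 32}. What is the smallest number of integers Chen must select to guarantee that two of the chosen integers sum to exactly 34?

Two chosen integers sum to 34 exactly when both halves of some pair {x, 34−x} with 4 ≤ x ≤ 34−x ≤ 30 are chosen — 13 such pairs.
The remaining 3 elements (those with no distinct partner in range) can never complete a 34-sum, so the worst case takes all of them and one from each pair: 3 + 13 = 16.
By the pigeonhole principle, the 17th integer has to be the second member of some pair, so 16 + 1 = 17.

17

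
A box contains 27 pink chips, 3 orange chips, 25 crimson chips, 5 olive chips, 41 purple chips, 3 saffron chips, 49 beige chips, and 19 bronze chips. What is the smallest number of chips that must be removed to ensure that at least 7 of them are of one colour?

The 8 colours are the holes; the chips drawn are the pigeons.
To avoid 7 of any one colour, the worst case takes at most 6 of each colour, or every chip of a colour that has fewer than 6.
That gives 6 + 3 + 6 + 5 + 6 + 3 + 6 + 6 = 41 chips with no colour reaching 7.
The next chip forces some colour to 7, so 41 + 1 = 42.

42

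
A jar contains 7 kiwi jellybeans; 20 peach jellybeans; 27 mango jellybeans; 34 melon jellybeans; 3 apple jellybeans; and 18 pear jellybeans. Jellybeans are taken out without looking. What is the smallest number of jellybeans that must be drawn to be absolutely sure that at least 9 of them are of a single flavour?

By the pigeonhole principle, put each drawn jellybean into a box by flavour. The largest draw with every box below 9 takes min(count, 8) from each flavour; flavours with fewer than 8 contribute all they have.
Σ min(cᵢ, 8) = 7 + 8 + 8 + 8 + 3 + 8 = 42.
Draw number 42 + 1 = 43 must push one box to 9.

43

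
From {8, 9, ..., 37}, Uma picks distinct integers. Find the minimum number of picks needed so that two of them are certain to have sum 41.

Two chosen integers sum to 41 exactly when both halves of some pair {x, 41−x} with 8 ≤ x ≤ 41−x ≤ 33 are chosen — 13 such pairs.
The remaining 4 elements (those with no distinct partner in range) can never complete a 41-sum, so the worst case takes all of them and one from each pair: 4 + 13 = 17.
By the pigeonhole principle, the 18th integer has to be the second member of some pair, so 17 + 1 = 18.

18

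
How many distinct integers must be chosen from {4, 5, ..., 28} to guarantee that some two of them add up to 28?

A set avoiding the sum 28 can contain at most one of each pair {x, 28−x}, plus the 5 elements whose complement lies outside the range or equal to its own complement.
The integers 14, …, 28 (15 of them) are such a set: any two sum to at least 14+15 = 29 > 28.
Any 16th integer completes one of the 10 pairs, so 16 choices force a sum of 28.

16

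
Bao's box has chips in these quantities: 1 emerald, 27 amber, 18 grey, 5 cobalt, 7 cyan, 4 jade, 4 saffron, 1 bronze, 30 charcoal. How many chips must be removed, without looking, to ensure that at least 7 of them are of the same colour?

Pigeonhole: the 9 colours are the holes; the chips drawn are the pigeons.
To avoid 7 of any one colour, the worst case takes at most 6 of each colour, or every chip of a colour that has fewer than 6.
That gives 1 + 6 + 6 + 5 + 6 + 4 + 4 + 1 + 6 = 39 chips with no colour reaching 7.
The next chip forces some colour to 7, so 39 + 1 = 40.

40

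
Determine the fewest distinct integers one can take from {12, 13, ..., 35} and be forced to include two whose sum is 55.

A set avoiding the sum 55 can contain at most one of each pair {x, 55−x}, plus the 8 elements whose complement lies outside the range.
The integers 12, …, 27 (16 of them) are such a set: any two sum to at least 12+13 = 25 and at most 26+27 = 53 < 55.
Any 17th integer completes one of the 8 pairs, so 17 choices force a sum of 55.

17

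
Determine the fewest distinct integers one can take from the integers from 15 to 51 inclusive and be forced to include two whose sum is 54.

Two chosen integers sum to 54 exactly when both halves of some pair {x, 54−x} with 15 ≤ x ≤ 54−x ≤ 39 are chosen — 12 such pairs.
The remaining 13 elements (those with no distinct partner in range) can never complete a 54-sum, so the worst case takes all of them and one from each pair: 13 + 12 = 25.
By the pigeonhole principle, the 26th integer has to be the second member of some pair, so 25 + 1 = 26.

26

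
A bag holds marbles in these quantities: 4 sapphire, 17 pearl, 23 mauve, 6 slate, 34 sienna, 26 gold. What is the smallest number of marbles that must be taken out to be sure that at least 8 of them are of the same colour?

39

By the pigeonhole principle, put each drawn marble into a box by colour. The largest draw with every box below 8 takes min(count, 7) from each colour; colours with fewer than 7 contribute all they have.
Σ min(cᵢ, 7) = 4 + 7 + 7 + 6 + 7 + 7 = 38.
Draw number 38 + 1 = 39 must push one box to 8.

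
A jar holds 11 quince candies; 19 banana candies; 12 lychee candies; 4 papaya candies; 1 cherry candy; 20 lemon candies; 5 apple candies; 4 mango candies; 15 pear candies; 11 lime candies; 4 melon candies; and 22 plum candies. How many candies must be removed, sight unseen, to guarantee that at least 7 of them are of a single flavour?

61

By the pigeonhole principle, put each drawn candy into a box by flavour. The largest draw with every box below 7 takes min(count, 6) from each flavour; flavours with fewer than 6 contribute all they have.
Σ min(cᵢ, 6) = 6 + 6 + 6 + 4 + 1 + 6 + 5 + 4 + 6 + 6 + 4 + 6 = 60.
Draw number 60 + 1 = 61 must push one box to 7.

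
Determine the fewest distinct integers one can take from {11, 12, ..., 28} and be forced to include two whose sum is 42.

Group the elements by complementary pair {x, 42−x}: {14,28}, {15,27}, {16,26}, …, giving 7 two-element pairs, the single value 21 (it cannot pair with itself since the integers are distinct), and 3 integers whose partner 42−x falls outside [11,28].
Pigeonhole: treating each of those 11 groups as a pigeonhole, one can pick one integer per group — 11 integers — with no two summing to 42.
The 12th integer lands in an occupied pair, forcing a sum of 42.

12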